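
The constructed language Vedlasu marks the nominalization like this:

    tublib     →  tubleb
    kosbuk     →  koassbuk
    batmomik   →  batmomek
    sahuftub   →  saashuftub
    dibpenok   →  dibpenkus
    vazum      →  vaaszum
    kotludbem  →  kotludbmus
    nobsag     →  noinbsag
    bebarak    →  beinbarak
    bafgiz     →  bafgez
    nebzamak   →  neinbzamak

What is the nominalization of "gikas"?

dibpenok and nebzamak both end in -k yet inflect differently (dibpenkus, neinbzamak), so the final letter is not what conditions the rule; the last vowel is.
"gikas" has last vowel 'a'. The stems whose last vowel is 'a' (nebzamak → neinbzamak, bebarak → beinbarak, nobsag → noinbsag) insert -in- after the first vowel.
So gikas → giinkas.

giinkas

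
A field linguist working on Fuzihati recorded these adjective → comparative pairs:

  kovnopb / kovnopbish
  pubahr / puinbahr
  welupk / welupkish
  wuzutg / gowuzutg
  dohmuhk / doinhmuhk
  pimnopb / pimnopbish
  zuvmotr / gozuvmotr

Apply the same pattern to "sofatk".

dohmuhk and welupk both end in -k yet inflect differently (doinhmuhk, welupkish), so the final letter is not what conditions the rule; the second-to-last letter is.
"sofatk" has second-to-last letter 't'. The stems whose second-to-last letter is 't' (zuvmotr → gozuvmotr, wuzutg → gowuzutg) add the prefix go-.
So sofatk → gosofatk.

gosofatk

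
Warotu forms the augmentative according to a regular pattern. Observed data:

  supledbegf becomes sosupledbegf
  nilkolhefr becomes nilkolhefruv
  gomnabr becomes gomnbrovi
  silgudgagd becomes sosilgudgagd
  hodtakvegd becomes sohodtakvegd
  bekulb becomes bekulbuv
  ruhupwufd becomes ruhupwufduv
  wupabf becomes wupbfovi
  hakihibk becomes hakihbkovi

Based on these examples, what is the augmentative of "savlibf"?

savlbfovi

supledbegf and wupabf both end in -f yet inflect differently (sosupledbegf, wupbfovi), so the final letter is not what conditions the rule; the second-to-last letter is.
"savlibf" has second-to-last letter 'b'. The stems whose second-to-last letter is 'b' (hakihibk → hakihbkovi, wupabf → wupbfovi, gomnabr → gomnbrovi) delete the last vowel and add -ovi.
So savlibf → savlbfovi.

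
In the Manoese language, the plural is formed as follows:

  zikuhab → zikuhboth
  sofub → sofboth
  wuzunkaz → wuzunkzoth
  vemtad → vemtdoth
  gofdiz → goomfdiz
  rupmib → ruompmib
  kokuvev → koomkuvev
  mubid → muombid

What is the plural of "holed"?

wuzunkaz and gofdiz both end in -z yet inflect differently (wuzunkzoth, goomfdiz), so the final letter is not what conditions the rule; the last vowel is.
"holed" has last vowel 'e'. The one such stem in the data (kokuvev → koomkuvev) inserts -om- after the first vowel (as do gofdiz, rupmib), so the same rule applies.
So holed → hoomled.

hoomled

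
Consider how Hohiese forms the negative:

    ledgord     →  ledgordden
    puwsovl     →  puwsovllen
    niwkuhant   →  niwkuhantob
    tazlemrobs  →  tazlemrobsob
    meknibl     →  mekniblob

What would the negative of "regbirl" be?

regbirllen

puwsovl and meknibl both end in -l yet inflect differently (puwsovllen, mekniblob), so the final letter is not what conditions the rule; the second-to-last letter is.
"regbirl" has second-to-last letter 'r'. The one such stem in the data (ledgord → ledgordden) doubles the final consonant and adds -en (as does puwsovl), so the same rule applies.
The other pattern: stems whose second-to-last letter is 'b' or 'n' add -ob.
So regbirl → regbirllen.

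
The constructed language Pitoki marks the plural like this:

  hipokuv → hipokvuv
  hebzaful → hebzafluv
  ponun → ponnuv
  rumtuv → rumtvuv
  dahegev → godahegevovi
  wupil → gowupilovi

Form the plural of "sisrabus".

sisrabsuv

hipokuv and dahegev both end in -v yet inflect differently (hipokvuv, godahegevovi), so the final letter is not what conditions the rule; the last vowel is.
"sisrabus" has last vowel 'u'. The stems whose last vowel is 'u' (hipokuv → hipokvuv, hebzaful → hebzafluv, ponun → ponnuv) delete the last vowel and add -uv.
So sisrabus → sisrabsuv.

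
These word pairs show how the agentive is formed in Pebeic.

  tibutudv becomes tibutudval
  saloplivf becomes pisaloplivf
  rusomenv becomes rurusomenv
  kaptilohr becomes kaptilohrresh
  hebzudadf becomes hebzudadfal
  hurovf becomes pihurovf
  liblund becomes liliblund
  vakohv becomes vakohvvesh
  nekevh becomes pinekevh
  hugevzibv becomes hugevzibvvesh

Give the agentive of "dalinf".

rusomenv and tibutudv both end in -v yet inflect differently (rurusomenv, tibutudval), so the final letter is not what conditions the rule; the second-to-last letter is.
"dalinf" has second-to-last letter 'n'. The stems whose second-to-last letter is 'n' (rusomenv → rurusomenv, liblund → liliblund) repeat the first consonant+vowel as a prefix.
The other patterns: stems whose second-to-last letter is 'v' add the prefix pi-; stems whose second-to-last letter is 'd' add -al; stems whose second-to-last letter is 'b' or 'h' double the final consonant and add -esh.
So dalinf → dadalinf.

dadalinf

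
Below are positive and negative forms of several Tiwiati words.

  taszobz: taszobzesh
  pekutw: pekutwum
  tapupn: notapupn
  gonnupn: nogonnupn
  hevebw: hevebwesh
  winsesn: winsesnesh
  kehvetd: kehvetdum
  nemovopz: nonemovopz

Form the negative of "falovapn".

nofalovapn

pekutw and hevebw both end in -w yet inflect differently (pekutwum, hevebwesh), so the final letter is not what conditions the rule; the second-to-last letter is.
"falovapn" has second-to-last letter 'p'. The stems whose second-to-last letter is 'p' (tapupn → notapupn, nemovopz → nonemovopz, gonnupn → nogonnupn) add the prefix no-.
The other patterns: stems whose second-to-last letter is 't' add -um; stems whose second-to-last letter is 'b' or 's' add -esh.
So falovapn → nofalovapn.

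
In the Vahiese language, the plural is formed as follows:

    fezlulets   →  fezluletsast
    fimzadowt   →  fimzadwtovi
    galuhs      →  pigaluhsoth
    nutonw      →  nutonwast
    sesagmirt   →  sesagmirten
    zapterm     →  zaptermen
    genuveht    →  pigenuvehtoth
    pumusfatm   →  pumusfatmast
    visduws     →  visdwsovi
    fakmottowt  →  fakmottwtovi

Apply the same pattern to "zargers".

"zargers" has second-to-last letter 'r'. The stems whose second-to-last letter is 'r' (zapterm → zaptermen, sesagmirt → sesagmirten) add -en.
The other patterns: stems whose second-to-last letter is 'h' add pi- … -oth around the stem; stems whose second-to-last letter is 'w' delete the last vowel and add -ovi; stems whose second-to-last letter is 'n' or 't' add -ast.
So zargers → zargersen.

zargersen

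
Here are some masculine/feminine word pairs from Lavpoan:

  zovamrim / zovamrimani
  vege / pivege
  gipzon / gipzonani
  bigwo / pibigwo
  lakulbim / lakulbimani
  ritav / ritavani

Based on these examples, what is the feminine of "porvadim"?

porvadimani

gipzon and bigwo both have last vowel 'o' yet inflect differently (gipzonani, pibigwo), so the last vowel is not what conditions the rule; whether the stem ends in a vowel or a consonant is.
"porvadim" ends in a consonant. The stems ending in a consonant (zovamrim → zovamrimani, gipzon → gipzonani, ritav → ritavani) add -ani.
So porvadim → porvadimani.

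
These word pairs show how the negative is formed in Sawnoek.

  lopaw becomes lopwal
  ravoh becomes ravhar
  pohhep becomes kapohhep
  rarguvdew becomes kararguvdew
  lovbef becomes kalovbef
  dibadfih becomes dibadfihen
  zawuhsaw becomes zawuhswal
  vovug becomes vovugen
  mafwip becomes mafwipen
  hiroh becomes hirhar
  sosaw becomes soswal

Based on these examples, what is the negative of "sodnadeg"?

sosaw and rarguvdew both end in -w yet inflect differently (soswal, kararguvdew), so the final letter is not what conditions the rule; the last vowel is.
"sodnadeg" has last vowel 'e'. The stems whose last vowel is 'e' (pohhep → kapohhep, rarguvdew → kararguvdew, lovbef → kalovbef) add the prefix ka-.
So sodnadeg → kasodnadeg.

kasodnadeg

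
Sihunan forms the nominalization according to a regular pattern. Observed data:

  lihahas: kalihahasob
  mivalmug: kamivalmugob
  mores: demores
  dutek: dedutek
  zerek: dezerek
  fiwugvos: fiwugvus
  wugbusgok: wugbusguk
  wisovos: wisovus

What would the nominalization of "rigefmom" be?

lihahas and mores both end in -s yet inflect differently (kalihahasob, demores), so the final letter is not what conditions the rule; the last vowel is.
"rigefmom" has last vowel 'o'. The stems whose last vowel is 'o' (fiwugvos → fiwugvus, wugbusgok → wugbusguk, wisovos → wisovus) change the last vowel to 'u'.
The other patterns: stems whose last vowel is 'a' or 'u' add ka- … -ob around the stem; stems whose last vowel is 'e' add the prefix de-.
So rigefmom → rigefmum.

rigefmum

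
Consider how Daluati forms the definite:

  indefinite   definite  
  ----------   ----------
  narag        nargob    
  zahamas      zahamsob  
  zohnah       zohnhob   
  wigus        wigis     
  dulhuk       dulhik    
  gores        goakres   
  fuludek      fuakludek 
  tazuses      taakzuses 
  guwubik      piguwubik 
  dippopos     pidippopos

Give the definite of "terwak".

terwkob

"terwak" has last vowel 'a'. The stems whose last vowel is 'a' (narag → nargob, zahamas → zahamsob, zohnah → zohnhob) delete the last vowel and add -ob.
So terwak → terwkob.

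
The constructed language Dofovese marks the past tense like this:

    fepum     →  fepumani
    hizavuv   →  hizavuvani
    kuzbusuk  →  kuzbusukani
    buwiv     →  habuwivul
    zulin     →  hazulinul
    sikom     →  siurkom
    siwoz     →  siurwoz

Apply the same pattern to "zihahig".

hazihahigul

hizavuv and buwiv both end in -v yet inflect differently (hizavuvani, habuwivul), so the final letter is not what conditions the rule; the last vowel is.
"zihahig" has last vowel 'i'. The stems whose last vowel is 'i' (buwiv → habuwivul, zulin → hazulinul) add ha- … -ul around the stem.
So zihahig → hazihahigul.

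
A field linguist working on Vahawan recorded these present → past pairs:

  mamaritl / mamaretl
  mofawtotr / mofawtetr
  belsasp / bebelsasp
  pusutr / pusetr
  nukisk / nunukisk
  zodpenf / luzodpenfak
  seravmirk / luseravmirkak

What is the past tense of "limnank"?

nukisk and seravmirk both end in -k yet inflect differently (nunukisk, luseravmirkak), so the final letter is not what conditions the rule; the second-to-last letter is.
"limnank" has second-to-last letter 'n'. The one such stem in the data (zodpenf → luzodpenfak) adds lu- … -ak around the stem, so the same rule applies.
So limnank → lulimnankak.

lulimnankak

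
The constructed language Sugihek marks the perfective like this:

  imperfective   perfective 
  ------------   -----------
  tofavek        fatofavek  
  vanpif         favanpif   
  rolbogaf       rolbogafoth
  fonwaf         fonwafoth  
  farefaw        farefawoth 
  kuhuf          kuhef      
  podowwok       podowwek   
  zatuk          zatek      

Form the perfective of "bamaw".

bamawoth

vanpif and rolbogaf both end in -f yet inflect differently (favanpif, rolbogafoth), so the final letter is not what conditions the rule; the last vowel is.
"bamaw" has last vowel 'a'. The stems whose last vowel is 'a' (rolbogaf → rolbogafoth, fonwaf → fonwafoth, farefaw → farefawoth) add -oth.
The other patterns: stems whose last vowel is 'e' or 'i' add the prefix fa-; stems whose last vowel is 'o' or 'u' change the last vowel to 'e'.
So bamaw → bamawoth.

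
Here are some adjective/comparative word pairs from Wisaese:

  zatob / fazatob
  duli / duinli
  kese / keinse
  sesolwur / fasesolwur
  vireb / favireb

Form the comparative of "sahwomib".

kese and vireb both have last vowel 'e' yet inflect differently (keinse, favireb), so the last vowel is not what conditions the rule; whether the stem ends in a vowel or a consonant is.
"sahwomib" ends in a consonant. The stems ending in a consonant (zatob → fazatob, vireb → favireb, sesolwur → fasesolwur) add the prefix fa-.
The other pattern: stems ending in a vowel insert -in- after the first vowel.
So sahwomib → fasahwomib.

fasahwomib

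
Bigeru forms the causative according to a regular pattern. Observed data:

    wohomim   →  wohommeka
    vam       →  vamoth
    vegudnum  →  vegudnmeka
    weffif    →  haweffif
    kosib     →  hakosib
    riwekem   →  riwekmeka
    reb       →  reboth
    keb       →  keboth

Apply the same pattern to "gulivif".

"gulivif" has 3 vowels. The stems with 3 vowels (wohomim → wohommeka, riwekem → riwekmeka, vegudnum → vegudnmeka) delete the last vowel and add -eka.
The other patterns: stems with 1 vowel add -oth; stems with 2 vowels add the prefix ha-.
So gulivif → gulivfeka.

gulivfeka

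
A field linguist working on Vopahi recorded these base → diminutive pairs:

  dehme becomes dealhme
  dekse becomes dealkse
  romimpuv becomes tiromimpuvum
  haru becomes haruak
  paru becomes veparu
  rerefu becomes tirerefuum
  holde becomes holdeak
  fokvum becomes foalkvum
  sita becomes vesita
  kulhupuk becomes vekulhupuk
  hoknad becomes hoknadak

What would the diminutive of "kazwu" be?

dehme and holde both end in -e yet inflect differently (dealhme, holdeak), so the final letter is not what conditions the rule; the first letter is.
"kazwu" begins with k-. The one such stem in the data (kulhupuk → vekulhupuk) adds the prefix ve-, so the same rule applies.
The other patterns: stems beginning with d- or f- insert -al- after the first vowel; stems beginning with r- add ti- … -um around the stem; stems beginning with h- add -ak.
So kazwu → vekazwu.

vekazwu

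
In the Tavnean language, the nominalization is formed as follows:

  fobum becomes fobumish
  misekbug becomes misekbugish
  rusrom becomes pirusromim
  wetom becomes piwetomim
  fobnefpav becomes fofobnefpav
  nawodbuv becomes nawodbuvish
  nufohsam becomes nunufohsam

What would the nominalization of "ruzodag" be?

ruruzodag

nufohsam and rusrom both end in -m yet inflect differently (nunufohsam, pirusromim), so the final letter is not what conditions the rule; the last vowel is.
"ruzodag" has last vowel 'a'. The stems whose last vowel is 'a' (nufohsam → nunufohsam, fobnefpav → fofobnefpav) repeat the first consonant+vowel as a prefix.
So ruzodag → ruruzodag.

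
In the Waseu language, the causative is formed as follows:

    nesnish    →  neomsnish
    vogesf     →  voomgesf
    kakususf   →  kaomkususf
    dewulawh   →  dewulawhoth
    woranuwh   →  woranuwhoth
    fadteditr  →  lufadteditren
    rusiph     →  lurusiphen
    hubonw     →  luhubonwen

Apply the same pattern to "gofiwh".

nesnish and dewulawh both end in -h yet inflect differently (neomsnish, dewulawhoth), so the final letter is not what conditions the rule; the second-to-last letter is.
"gofiwh" has second-to-last letter 'w'. The stems whose second-to-last letter is 'w' (dewulawh → dewulawhoth, woranuwh → woranuwhoth) add -oth.
The other patterns: stems whose second-to-last letter is 's' insert -om- after the first vowel; stems whose second-to-last letter is 'n', 'p' or 't' add lu- … -en around the stem.
So gofiwh → gofiwhoth.

gofiwhoth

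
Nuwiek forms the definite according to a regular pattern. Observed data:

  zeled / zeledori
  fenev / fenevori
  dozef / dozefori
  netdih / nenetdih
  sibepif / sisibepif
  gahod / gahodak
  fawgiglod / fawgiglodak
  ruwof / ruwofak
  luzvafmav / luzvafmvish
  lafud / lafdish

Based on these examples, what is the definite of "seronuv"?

dozef and sibepif both end in -f yet inflect differently (dozefori, sisibepif), so the final letter is not what conditions the rule; the last vowel is.
"seronuv" has last vowel 'u'. The one such stem in the data (lafud → lafdish) deletes the last vowel and adds -ish (as does luzvafmav), so the same rule applies.
So seronuv → seronvish.

seronvish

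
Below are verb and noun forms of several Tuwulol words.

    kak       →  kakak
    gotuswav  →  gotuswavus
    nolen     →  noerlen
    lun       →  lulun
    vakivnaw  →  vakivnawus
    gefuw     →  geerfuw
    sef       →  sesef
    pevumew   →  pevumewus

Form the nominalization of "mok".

lun and nolen both end in -n yet inflect differently (lulun, noerlen), so the final letter is not what conditions the rule; the number of vowels is.
"mok" has 1 vowel. The stems with 1 vowel (kak → kakak, lun → lulun, sef → sesef) repeat the first consonant+vowel as a prefix.
So mok → momok.

momok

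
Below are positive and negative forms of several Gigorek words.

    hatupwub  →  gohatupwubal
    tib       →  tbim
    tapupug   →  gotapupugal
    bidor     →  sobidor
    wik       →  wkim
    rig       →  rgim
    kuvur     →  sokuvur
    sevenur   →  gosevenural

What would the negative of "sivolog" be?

gosivologal

tib and hatupwub both end in -b yet inflect differently (tbim, gohatupwubal), so the final letter is not what conditions the rule; the number of vowels is.
"sivolog" has 3 vowels. The stems with 3 vowels (hatupwub → gohatupwubal, tapupug → gotapupugal, sevenur → gosevenural) add go- … -al around the stem.
So sivolog → gosivologal.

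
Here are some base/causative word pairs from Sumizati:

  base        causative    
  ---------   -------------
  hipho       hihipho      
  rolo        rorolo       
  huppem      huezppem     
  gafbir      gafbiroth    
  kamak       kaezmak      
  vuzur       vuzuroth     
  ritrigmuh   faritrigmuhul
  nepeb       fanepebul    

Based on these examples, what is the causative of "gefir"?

gefiroth

vuzur and ritrigmuh both have last vowel 'u' yet inflect differently (vuzuroth, faritrigmuhul), so the last vowel is not what conditions the rule; the final letter is.
"gefir" ends in -r. The stems ending in -r (vuzur → vuzuroth, gafbir → gafbiroth) add -oth.
So gefir → gefiroth.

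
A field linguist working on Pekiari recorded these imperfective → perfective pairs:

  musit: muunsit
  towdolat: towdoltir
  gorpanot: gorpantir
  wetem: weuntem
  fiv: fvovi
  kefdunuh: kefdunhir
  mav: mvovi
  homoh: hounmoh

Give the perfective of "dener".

homoh and kefdunuh both end in -h yet inflect differently (hounmoh, kefdunhir), so the final letter is not what conditions the rule; the number of vowels is.
"dener" has 2 vowels. The stems with 2 vowels (musit → muunsit, wetem → weuntem, homoh → hounmoh) insert -un- after the first vowel.
So dener → deunner.

deunner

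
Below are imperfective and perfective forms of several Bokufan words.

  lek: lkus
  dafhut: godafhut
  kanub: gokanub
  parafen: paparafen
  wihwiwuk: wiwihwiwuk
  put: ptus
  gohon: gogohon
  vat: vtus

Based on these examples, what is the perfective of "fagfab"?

gofagfab

put and dafhut both end in -t yet inflect differently (ptus, godafhut), so the final letter is not what conditions the rule; the number of vowels is.
"fagfab" has 2 vowels. The stems with 2 vowels (dafhut → godafhut, kanub → gokanub, gohon → gogohon) add the prefix go-.
So fagfab → gofagfab.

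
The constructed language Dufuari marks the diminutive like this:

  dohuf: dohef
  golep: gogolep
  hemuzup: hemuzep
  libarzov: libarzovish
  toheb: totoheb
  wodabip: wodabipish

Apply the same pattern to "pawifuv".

pawifev

golep and hemuzup both end in -p yet inflect differently (gogolep, hemuzep), so the final letter is not what conditions the rule; the last vowel is.
"pawifuv" has last vowel 'u'. The stems whose last vowel is 'u' (hemuzup → hemuzep, dohuf → dohef) change the last vowel to 'e'.
So pawifuv → pawifev.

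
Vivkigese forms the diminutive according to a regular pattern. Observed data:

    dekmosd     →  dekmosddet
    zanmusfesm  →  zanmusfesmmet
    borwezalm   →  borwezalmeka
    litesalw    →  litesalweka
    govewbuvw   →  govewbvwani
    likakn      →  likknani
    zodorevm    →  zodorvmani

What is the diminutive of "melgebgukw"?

melgebgkwani

zanmusfesm and borwezalm both end in -m yet inflect differently (zanmusfesmmet, borwezalmeka), so the final letter is not what conditions the rule; the second-to-last letter is.
"melgebgukw" has second-to-last letter 'k'. The one such stem in the data (likakn → likknani) deletes the last vowel and adds -ani (as do govewbuvw, zodorevm), so the same rule applies.
So melgebgukw → melgebgkwani.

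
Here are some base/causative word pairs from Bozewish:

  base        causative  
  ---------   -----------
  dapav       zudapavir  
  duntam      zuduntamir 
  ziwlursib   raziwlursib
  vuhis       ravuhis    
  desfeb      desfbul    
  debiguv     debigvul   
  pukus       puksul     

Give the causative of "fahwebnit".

rafahwebnit

ziwlursib and desfeb both end in -b yet inflect differently (raziwlursib, desfbul), so the final letter is not what conditions the rule; the last vowel is.
"fahwebnit" has last vowel 'i'. The stems whose last vowel is 'i' (ziwlursib → raziwlursib, vuhis → ravuhis) add the prefix ra-.
So fahwebnit → rafahwebnit.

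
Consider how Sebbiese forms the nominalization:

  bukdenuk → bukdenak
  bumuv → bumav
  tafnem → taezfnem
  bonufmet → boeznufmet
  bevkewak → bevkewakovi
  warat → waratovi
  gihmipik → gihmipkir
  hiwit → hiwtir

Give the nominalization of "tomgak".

bukdenuk and bevkewak both end in -k yet inflect differently (bukdenak, bevkewakovi), so the final letter is not what conditions the rule; the last vowel is.
"tomgak" has last vowel 'a'. The stems whose last vowel is 'a' (bevkewak → bevkewakovi, warat → waratovi) add -ovi.
The other patterns: stems whose last vowel is 'u' change the last vowel to 'a'; stems whose last vowel is 'e' insert -ez- after the first vowel; stems whose last vowel is 'i' delete the last vowel and add -ir.
So tomgak → tomgakovi.

tomgakovi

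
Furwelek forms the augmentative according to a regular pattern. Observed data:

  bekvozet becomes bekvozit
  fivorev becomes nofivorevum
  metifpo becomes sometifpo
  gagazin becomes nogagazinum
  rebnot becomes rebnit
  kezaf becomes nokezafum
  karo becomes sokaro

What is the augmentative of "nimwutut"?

rebnot and karo both have last vowel 'o' yet inflect differently (rebnit, sokaro), so the last vowel is not what conditions the rule; the final letter is.
"nimwutut" ends in -t. The stems ending in -t (bekvozet → bekvozit, rebnot → rebnit) change the last vowel to 'i'.
The other patterns: stems ending in -o add the prefix so-; stems ending in -f, -n or -v add no- … -um around the stem.
So nimwutut → nimwutit.

nimwutit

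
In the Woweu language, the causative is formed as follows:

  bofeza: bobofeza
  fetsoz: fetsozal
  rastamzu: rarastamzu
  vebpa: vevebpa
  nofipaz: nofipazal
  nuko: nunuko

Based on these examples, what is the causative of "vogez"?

bofeza and nofipaz both have last vowel 'a' yet inflect differently (bobofeza, nofipazal), so the last vowel is not what conditions the rule; whether the stem ends in a vowel or a consonant is.
"vogez" ends in a consonant. The stems ending in a consonant (nofipaz → nofipazal, fetsoz → fetsozal) add -al.
So vogez → vogezal.

vogezal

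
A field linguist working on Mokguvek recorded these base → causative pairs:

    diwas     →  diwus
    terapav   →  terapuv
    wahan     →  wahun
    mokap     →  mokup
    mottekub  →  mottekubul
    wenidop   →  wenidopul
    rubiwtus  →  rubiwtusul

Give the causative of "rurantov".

"rurantov" has last vowel 'o'. The one such stem in the data (wenidop → wenidopul) adds -ul, so the same rule applies.
The other pattern: stems whose last vowel is 'a' change the last vowel to 'u'.
So rurantov → rurantovul.

rurantovul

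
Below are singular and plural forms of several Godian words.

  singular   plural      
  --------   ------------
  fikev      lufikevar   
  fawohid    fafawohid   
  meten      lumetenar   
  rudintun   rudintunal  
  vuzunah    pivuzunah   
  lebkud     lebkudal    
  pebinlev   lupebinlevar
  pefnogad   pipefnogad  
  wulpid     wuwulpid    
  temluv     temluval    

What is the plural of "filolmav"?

lebkud and wulpid both end in -d yet inflect differently (lebkudal, wuwulpid), so the final letter is not what conditions the rule; the last vowel is.
"filolmav" has last vowel 'a'. The stems whose last vowel is 'a' (vuzunah → pivuzunah, pefnogad → pipefnogad) add the prefix pi-.
So filolmav → pifilolmav.

pifilolmav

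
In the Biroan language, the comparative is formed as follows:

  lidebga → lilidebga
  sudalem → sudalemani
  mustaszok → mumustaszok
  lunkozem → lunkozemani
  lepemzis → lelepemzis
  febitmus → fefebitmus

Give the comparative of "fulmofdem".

lunkozem and lepemzis both begin with l- yet inflect differently (lunkozemani, lelepemzis), so the first letter is not what conditions the rule; the final letter is.
"fulmofdem" ends in -m. The stems ending in -m (lunkozem → lunkozemani, sudalem → sudalemani) add -ani.
The other pattern: stems ending in -a, -k or -s repeat the first consonant+vowel as a prefix.
So fulmofdem → fulmofdemani.

fulmofdemani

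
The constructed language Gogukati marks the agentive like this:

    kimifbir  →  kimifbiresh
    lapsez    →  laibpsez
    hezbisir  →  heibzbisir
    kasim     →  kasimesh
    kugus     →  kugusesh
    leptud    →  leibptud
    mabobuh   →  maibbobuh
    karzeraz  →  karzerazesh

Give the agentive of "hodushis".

"hodushis" begins with h-. The one such stem in the data (hezbisir → heibzbisir) inserts -ib- after the first vowel (as do lapsez, leptud), so the same rule applies.
The other pattern: stems beginning with k- add -esh.
So hodushis → hoibdushis.

hoibdushis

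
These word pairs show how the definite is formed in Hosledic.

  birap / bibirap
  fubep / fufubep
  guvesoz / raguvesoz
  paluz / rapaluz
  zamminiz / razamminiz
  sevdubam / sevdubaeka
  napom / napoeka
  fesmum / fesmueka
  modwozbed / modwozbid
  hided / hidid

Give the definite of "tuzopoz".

"tuzopoz" ends in -z. The stems ending in -z (guvesoz → raguvesoz, paluz → rapaluz, zamminiz → razamminiz) add the prefix ra-.
The other patterns: stems ending in -p repeat the first consonant+vowel as a prefix; stems ending in -m drop the final letter and add -eka; stems ending in -d change the last vowel to 'i'.
So tuzopoz → ratuzopoz.

ratuzopoz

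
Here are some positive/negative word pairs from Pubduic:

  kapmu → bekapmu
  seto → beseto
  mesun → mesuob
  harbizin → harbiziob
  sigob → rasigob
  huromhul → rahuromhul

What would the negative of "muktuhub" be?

ramuktuhub

kapmu and mesun both have last vowel 'u' yet inflect differently (bekapmu, mesuob), so the last vowel is not what conditions the rule; the final letter is.
"muktuhub" ends in -b. The one such stem in the data (sigob → rasigob) adds the prefix ra-, so the same rule applies.
So muktuhub → ramuktuhub.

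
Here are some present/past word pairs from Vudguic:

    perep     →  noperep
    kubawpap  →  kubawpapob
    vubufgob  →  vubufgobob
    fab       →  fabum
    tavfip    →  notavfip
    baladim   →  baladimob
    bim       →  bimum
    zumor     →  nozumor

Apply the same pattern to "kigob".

nokigob

perep and kubawpap both end in -p yet inflect differently (noperep, kubawpapob), so the final letter is not what conditions the rule; the number of vowels is.
"kigob" has 2 vowels. The stems with 2 vowels (perep → noperep, tavfip → notavfip, zumor → nozumor) add the prefix no-.
So kigob → nokigob.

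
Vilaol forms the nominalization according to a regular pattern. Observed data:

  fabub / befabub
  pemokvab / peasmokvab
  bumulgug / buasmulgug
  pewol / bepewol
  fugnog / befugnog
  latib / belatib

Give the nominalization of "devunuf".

deasvunuf

fugnog and bumulgug both end in -g yet inflect differently (befugnog, buasmulgug), so the final letter is not what conditions the rule; the number of vowels is.
"devunuf" has 3 vowels. The stems with 3 vowels (bumulgug → buasmulgug, pemokvab → peasmokvab) insert -as- after the first vowel.
The other pattern: stems with 2 vowels add the prefix be-.
So devunuf → deasvunuf.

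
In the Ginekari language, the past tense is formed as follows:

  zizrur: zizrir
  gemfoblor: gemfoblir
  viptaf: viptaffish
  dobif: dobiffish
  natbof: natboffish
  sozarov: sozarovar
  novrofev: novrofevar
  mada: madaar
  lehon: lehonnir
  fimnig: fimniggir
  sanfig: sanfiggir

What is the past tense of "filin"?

gemfoblor and natbof both have last vowel 'o' yet inflect differently (gemfoblir, natboffish), so the last vowel is not what conditions the rule; the final letter is.
"filin" ends in -n. The one such stem in the data (lehon → lehonnir) doubles the final consonant and adds -ir (as do fimnig, sanfig), so the same rule applies.
So filin → filinnir.

filinnir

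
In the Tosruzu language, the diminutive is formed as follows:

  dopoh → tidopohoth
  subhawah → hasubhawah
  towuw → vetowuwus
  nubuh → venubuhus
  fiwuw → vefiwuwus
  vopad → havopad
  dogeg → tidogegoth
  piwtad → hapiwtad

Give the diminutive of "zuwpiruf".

vezuwpirufus

subhawah and nubuh both end in -h yet inflect differently (hasubhawah, venubuhus), so the final letter is not what conditions the rule; the last vowel is.
"zuwpiruf" has last vowel 'u'. The stems whose last vowel is 'u' (fiwuw → vefiwuwus, towuw → vetowuwus, nubuh → venubuhus) add ve- … -us around the stem.
So zuwpiruf → vezuwpirufus.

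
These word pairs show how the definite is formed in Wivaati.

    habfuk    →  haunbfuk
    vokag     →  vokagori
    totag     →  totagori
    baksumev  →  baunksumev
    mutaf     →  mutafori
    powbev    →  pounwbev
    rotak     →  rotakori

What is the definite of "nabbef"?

rotak and habfuk both end in -k yet inflect differently (rotakori, haunbfuk), so the final letter is not what conditions the rule; the last vowel is.
"nabbef" has last vowel 'e'. The stems whose last vowel is 'e' (baksumev → baunksumev, powbev → pounwbev) insert -un- after the first vowel.
The other pattern: stems whose last vowel is 'a' add -ori.
So nabbef → naunbbef.

naunbbef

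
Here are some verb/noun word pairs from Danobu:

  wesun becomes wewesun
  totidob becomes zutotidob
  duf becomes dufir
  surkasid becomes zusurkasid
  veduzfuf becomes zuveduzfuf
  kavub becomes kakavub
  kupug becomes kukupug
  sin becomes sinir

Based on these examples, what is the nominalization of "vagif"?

sin and wesun both end in -n yet inflect differently (sinir, wewesun), so the final letter is not what conditions the rule; the number of vowels is.
"vagif" has 2 vowels. The stems with 2 vowels (kupug → kukupug, wesun → wewesun, kavub → kakavub) repeat the first consonant+vowel as a prefix.
The other patterns: stems with 1 vowel add -ir; stems with 3 vowels add the prefix zu-.
So vagif → vavagif.

vavagif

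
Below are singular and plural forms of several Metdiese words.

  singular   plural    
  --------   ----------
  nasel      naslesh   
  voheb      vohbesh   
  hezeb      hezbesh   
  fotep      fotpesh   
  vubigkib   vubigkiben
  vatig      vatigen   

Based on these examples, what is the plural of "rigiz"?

rigizen

voheb and vubigkib both end in -b yet inflect differently (vohbesh, vubigkiben), so the final letter is not what conditions the rule; the last vowel is.
"rigiz" has last vowel 'i'. The stems whose last vowel is 'i' (vubigkib → vubigkiben, vatig → vatigen) add -en.
So rigiz → rigizen.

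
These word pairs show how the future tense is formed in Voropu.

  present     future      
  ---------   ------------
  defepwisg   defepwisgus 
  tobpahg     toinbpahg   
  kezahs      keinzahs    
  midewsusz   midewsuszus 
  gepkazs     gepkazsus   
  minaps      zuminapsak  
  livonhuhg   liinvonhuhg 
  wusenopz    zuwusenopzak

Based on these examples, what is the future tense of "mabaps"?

zumabapsak

"mabaps" has second-to-last letter 'p'. The stems whose second-to-last letter is 'p' (wusenopz → zuwusenopzak, minaps → zuminapsak) add zu- … -ak around the stem.
The other patterns: stems whose second-to-last letter is 'h' insert -in- after the first vowel; stems whose second-to-last letter is 's' or 'z' add -us.
So mabaps → zumabapsak.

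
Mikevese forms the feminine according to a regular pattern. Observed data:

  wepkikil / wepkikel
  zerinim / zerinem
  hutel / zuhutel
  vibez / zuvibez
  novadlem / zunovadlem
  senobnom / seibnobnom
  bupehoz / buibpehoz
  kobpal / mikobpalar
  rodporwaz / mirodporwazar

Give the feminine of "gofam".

migofamar

"gofam" has last vowel 'a'. The stems whose last vowel is 'a' (kobpal → mikobpalar, rodporwaz → mirodporwazar) add mi- … -ar around the stem.
The other patterns: stems whose last vowel is 'i' change the last vowel to 'e'; stems whose last vowel is 'e' add the prefix zu-; stems whose last vowel is 'o' insert -ib- after the first vowel.
So gofam → migofamar.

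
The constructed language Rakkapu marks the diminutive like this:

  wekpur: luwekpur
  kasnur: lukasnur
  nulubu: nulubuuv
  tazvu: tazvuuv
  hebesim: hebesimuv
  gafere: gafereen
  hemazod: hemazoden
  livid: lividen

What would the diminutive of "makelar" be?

lumakelar

wekpur and nulubu both have last vowel 'u' yet inflect differently (luwekpur, nulubuuv), so the last vowel is not what conditions the rule; the final letter is.
"makelar" ends in -r. The stems ending in -r (wekpur → luwekpur, kasnur → lukasnur) add the prefix lu-.
The other patterns: stems ending in -m or -u add -uv; stems ending in -d or -e add -en.
So makelar → lumakelar.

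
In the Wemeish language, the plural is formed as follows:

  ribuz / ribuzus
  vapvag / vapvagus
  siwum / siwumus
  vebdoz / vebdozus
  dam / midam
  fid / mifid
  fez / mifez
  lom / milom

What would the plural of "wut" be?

miwut

siwum and dam both end in -m yet inflect differently (siwumus, midam), so the final letter is not what conditions the rule; the number of vowels is.
"wut" has 1 vowel. The stems with 1 vowel (dam → midam, fid → mifid, fez → mifez) add the prefix mi-.
So wut → miwut.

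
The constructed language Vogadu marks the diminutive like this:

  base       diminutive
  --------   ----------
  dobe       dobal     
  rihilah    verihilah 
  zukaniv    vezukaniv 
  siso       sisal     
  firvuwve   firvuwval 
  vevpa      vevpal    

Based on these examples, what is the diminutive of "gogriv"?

vegogriv

vevpa and rihilah both have last vowel 'a' yet inflect differently (vevpal, verihilah), so the last vowel is not what conditions the rule; whether the stem ends in a vowel or a consonant is.
"gogriv" ends in a consonant. The stems ending in a consonant (zukaniv → vezukaniv, rihilah → verihilah) add the prefix ve-.
The other pattern: stems ending in a vowel drop the final letter and add -al.
So gogriv → vegogriv.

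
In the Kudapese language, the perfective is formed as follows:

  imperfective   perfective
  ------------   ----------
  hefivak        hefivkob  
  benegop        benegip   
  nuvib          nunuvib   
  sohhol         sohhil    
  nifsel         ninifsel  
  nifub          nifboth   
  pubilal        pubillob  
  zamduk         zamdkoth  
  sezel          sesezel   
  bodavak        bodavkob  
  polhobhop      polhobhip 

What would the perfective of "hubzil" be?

huhubzil

sohhol and sezel both end in -l yet inflect differently (sohhil, sesezel), so the final letter is not what conditions the rule; the last vowel is.
"hubzil" has last vowel 'i'. The one such stem in the data (nuvib → nunuvib) repeats the first consonant+vowel as a prefix (as do sezel, nifsel), so the same rule applies.
The other patterns: stems whose last vowel is 'o' change the last vowel to 'i'; stems whose last vowel is 'u' delete the last vowel and add -oth; stems whose last vowel is 'a' delete the last vowel and add -ob.
So hubzil → huhubzil.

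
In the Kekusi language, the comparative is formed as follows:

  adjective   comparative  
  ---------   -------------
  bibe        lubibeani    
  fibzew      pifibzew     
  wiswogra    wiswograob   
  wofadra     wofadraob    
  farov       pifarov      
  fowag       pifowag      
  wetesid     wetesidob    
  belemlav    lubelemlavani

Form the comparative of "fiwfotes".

farov and belemlav both end in -v yet inflect differently (pifarov, lubelemlavani), so the final letter is not what conditions the rule; the first letter is.
"fiwfotes" begins with f-. The stems beginning with f- (fibzew → pifibzew, farov → pifarov, fowag → pifowag) add the prefix pi-.
The other patterns: stems beginning with w- add -ob; stems beginning with b- add lu- … -ani around the stem.
So fiwfotes → pifiwfotes.

pifiwfotes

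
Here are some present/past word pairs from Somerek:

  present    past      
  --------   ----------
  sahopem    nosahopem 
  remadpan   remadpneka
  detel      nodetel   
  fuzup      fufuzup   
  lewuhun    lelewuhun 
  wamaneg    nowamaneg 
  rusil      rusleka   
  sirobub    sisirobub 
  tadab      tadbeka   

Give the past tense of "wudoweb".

nowudoweb

lewuhun and remadpan both end in -n yet inflect differently (lelewuhun, remadpneka), so the final letter is not what conditions the rule; the last vowel is.
"wudoweb" has last vowel 'e'. The stems whose last vowel is 'e' (sahopem → nosahopem, detel → nodetel, wamaneg → nowamaneg) add the prefix no-.
The other patterns: stems whose last vowel is 'u' repeat the first consonant+vowel as a prefix; stems whose last vowel is 'a' or 'i' delete the last vowel and add -eka.
So wudoweb → nowudoweb.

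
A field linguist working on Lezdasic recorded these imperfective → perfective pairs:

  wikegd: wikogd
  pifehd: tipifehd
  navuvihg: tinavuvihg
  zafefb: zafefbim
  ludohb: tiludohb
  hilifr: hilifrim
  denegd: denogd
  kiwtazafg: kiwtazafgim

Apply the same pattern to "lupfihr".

zafefb and ludohb both end in -b yet inflect differently (zafefbim, tiludohb), so the final letter is not what conditions the rule; the second-to-last letter is.
"lupfihr" has second-to-last letter 'h'. The stems whose second-to-last letter is 'h' (ludohb → tiludohb, pifehd → tipifehd, navuvihg → tinavuvihg) add the prefix ti-.
The other patterns: stems whose second-to-last letter is 'f' add -im; stems whose second-to-last letter is 'g' change the last vowel to 'o'.
So lupfihr → tilupfihr.

tilupfihr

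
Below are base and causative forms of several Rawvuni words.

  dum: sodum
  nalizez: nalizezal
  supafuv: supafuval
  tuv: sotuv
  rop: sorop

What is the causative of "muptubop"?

muptubopal

"muptubop" has 3 vowels. The stems with 3 vowels (supafuv → supafuval, nalizez → nalizezal) add -al.
The other pattern: stems with 1 vowel add the prefix so-.
So muptubop → muptubopal.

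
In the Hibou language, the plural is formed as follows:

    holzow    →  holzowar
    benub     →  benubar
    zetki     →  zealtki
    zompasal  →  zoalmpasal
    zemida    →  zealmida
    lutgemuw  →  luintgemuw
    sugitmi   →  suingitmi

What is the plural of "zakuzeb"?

zaalkuzeb

holzow and lutgemuw both end in -w yet inflect differently (holzowar, luintgemuw), so the final letter is not what conditions the rule; the first letter is.
"zakuzeb" begins with z-. The stems beginning with z- (zetki → zealtki, zompasal → zoalmpasal, zemida → zealmida) insert -al- after the first vowel.
So zakuzeb → zaalkuzeb.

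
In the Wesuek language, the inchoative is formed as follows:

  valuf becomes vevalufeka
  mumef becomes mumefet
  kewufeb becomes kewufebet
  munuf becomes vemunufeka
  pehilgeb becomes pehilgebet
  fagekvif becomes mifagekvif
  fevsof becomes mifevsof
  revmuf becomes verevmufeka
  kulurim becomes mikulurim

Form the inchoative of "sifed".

sifedet

"sifed" has last vowel 'e'. The stems whose last vowel is 'e' (mumef → mumefet, pehilgeb → pehilgebet, kewufeb → kewufebet) add -et.
So sifed → sifedet.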